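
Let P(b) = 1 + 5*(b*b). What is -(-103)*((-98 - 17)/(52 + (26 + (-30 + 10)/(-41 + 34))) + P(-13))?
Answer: 49237193/566 ≈ 86992.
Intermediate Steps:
P(b) = 1 + 5*b²
-(-103)*((-98 - 17)/(52 + (26 + (-30 + 10)/(-41 + 34))) + P(-13)) = -(-103)*((-98 - 17)/(52 + (26 + (-30 + 10)/(-41 + 34))) + (1 + 5*(-13)²)) = -(-103)*(-115/(52 + (26 - 20/(-7))) + (1 + 5*169)) = -(-103)*(-115/(52 + (26 - 20*(-⅐))) + (1 + 845)) = -(-103)*(-115/(52 + (26 + 20/7)) + 846) = -(-103)*(-115/(52 + 202/7) + 846) = -(-103)*(-115/566/7 + 846) = -(-103)*(-115*7/566 + 846) = -(-103)*(-805/566 + 846) = -(-103)*478031/566 = -1*(-49237193/566) = 49237193/566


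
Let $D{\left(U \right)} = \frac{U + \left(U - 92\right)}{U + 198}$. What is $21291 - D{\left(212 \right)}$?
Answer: $\frac{4364489}{205} \approx 21290.0$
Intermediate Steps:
$D{\left(U \right)} = \frac{-92 + 2 U}{198 + U}$ ($D{\left(U \right)} = \frac{U + \left(-92 + U\right)}{198 + U} = \frac{-92 + 2 U}{198 + U}$)
$21291 - D{\left(212 \right)} = 21291 - \frac{2 \left(-46 + 212\right)}{198 + 212} = 21291 - 2 \cdot \frac{1}{410} \cdot 166 = 21291 - \frac{166}{205} = \frac{4364489}{205}$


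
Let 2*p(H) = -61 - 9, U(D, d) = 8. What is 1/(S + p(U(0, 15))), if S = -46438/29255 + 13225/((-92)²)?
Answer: -468080/16394433 ≈ -0.028551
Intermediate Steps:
p(H) = -35 (p(H) = (-61 - 9)/2 = (½)*(-70) = -35)
S = -11633/468080 (S = -46438*1/29255 + 13225/8464 = -46438/29255 + 13225*(1/8464) = -46438/29255 + 25/16 = -11633/468080 ≈ -0.024853)
1/(S + p(U(0, 15))) = 1/(-11633/468080 - 35) = 1/(-16394433/468080) = -468080/16394433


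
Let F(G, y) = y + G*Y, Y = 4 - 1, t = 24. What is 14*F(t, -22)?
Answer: 700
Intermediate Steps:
Y = 3
F(G, y) = y + 3*G (F(G, y) = y + G*3 = y + 3*G)
14*F(t, -22) = 14*(-22 + 3*24) = 14*(-22 + 72) = 14*50 = 700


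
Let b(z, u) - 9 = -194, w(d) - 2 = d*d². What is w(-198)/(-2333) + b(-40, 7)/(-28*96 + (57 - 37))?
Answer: 20710488125/6224444 ≈ 3327.3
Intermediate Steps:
w(d) = 2 + d³ (w(d) = 2 + d*d² = 2 + d³)
b(z, u) = -185 (b(z, u) = 9 - 194 = -185)
w(-198)/(-2333) + b(-40, 7)/(-28*96 + (57 - 37)) = (2 + (-198)³)/(-2333) - 185/(-28*96 + (57 - 37)) = (2 - 7762392)*(-1/2333) - 185/(-2688 + 20) = -7762390*(-1/2333) - 185/(-2668) = 7762390/2333 - 185*(-1/2668) = 7762390/2333 + 185/2668 = 20710488125/6224444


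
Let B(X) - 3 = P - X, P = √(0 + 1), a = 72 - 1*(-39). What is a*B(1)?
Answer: 333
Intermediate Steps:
a = 111 (a = 72 + 39 = 111)
P = 1 (P = √1 = 1)
B(X) = 4 - X (B(X) = 3 + (1 - X) = 4 - X)
a*B(1) = 111*(4 - 1*1) = 111*(4 - 1) = 111*3 = 333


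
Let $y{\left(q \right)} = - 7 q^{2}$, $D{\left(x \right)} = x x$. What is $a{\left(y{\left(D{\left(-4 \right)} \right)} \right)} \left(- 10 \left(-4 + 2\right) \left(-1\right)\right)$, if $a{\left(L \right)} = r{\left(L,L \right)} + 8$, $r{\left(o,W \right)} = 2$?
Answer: $-200$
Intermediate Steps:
$D{\left(x \right)} = x^{2}$
$a{\left(L \right)} = 10$ ($a{\left(L \right)} = 2 + 8 = 10$)
$a{\left(y{\left(D{\left(-4 \right)} \right)} \right)} \left(- 10 \left(-4 + 2\right) \left(-1\right)\right) = 10 \left(- 10 \left(-4 + 2\right) \left(-1\right)\right) = 10 \left(- 10 \left(\left(-2\right) \left(-1\right)\right)\right) = 10 \left(\left(-10\right) 2\right) = 10 \left(-20\right) = -200$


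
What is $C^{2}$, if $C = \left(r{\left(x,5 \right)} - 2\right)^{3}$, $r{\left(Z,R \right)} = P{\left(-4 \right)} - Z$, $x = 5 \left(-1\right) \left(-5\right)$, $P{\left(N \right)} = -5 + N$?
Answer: $2176782336$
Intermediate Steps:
$x = 25$ ($x = \left(-5\right) \left(-5\right) = 25$)
$r{\left(Z,R \right)} = -9 - Z$ ($r{\left(Z,R \right)} = \left(-5 - 4\right) - Z = -9 - Z$)
$C = -46656$ ($C = \left(\left(-9 - 25\right) - 2\right)^{3} = \left(-34 - 2\right)^{3} = \left(-36\right)^{3} = -46656$)
$C^{2} = \left(-46656\right)^{2} = 2176782336$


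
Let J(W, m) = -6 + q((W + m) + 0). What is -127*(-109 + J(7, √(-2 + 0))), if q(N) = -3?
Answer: 14986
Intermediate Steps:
J(W, m) = -9 (J(W, m) = -6 - 3 = -9)
-127*(-109 + J(7, √(-2 + 0))) = -127*(-109 - 9) = -127*(-118) = 14986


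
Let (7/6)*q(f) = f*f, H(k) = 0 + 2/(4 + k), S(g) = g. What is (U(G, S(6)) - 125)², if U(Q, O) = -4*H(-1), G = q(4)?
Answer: 146689/9 ≈ 16299.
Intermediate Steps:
H(k) = 2/(4 + k) (H(k) = 0 + 2/(4 + k) = 2/(4 + k))
q(f) = 6*f²/7 (q(f) = 6*(f*f)/7 = 6*f²/7)
G = 96/7 (G = (6/7)*4² = (6/7)*16 = 96/7 ≈ 13.714)
U(Q, O) = -8/3 (U(Q, O) = -8/(4 - 1) = -8/3)
(U(G, S(6)) - 125)² = (-8/3 - 125)² = (-383/3)² = 146689/9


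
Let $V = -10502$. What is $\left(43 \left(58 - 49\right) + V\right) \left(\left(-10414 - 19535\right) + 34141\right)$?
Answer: $-42402080$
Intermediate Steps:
$\left(43 \left(58 - 49\right) + V\right) \left(\left(-10414 - 19535\right) + 34141\right) = \left(43 \left(58 - 49\right) - 10502\right) \left(\left(-10414 - 19535\right) + 34141\right) = \left(43 \cdot 9 - 10502\right) \left(-29949 + 34141\right) = \left(387 - 10502\right) 4192 = \left(-10115\right) 4192 = -42402080$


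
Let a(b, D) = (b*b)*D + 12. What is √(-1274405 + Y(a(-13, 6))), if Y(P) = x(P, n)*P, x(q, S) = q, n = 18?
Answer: I*√221729 ≈ 470.88*I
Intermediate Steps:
a(b, D) = 12 + D*b² (a(b, D) = b²*D + 12 = D*b² + 12 = 12 + D*b²)
Y(P) = P² (Y(P) = P*P = P²)
√(-1274405 + Y(a(-13, 6))) = √(-1274405 + (12 + 6*(-13)²)²) = √(-1274405 + (12 + 6*169)²) = √(-1274405 + (12 + 1014)²) = √(-1274405 + 1026²) = √(-1274405 + 1052676) = √(-221729) = I*√221729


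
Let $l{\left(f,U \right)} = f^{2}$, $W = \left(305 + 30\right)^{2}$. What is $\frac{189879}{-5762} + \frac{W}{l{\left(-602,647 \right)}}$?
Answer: $- \frac{792631031}{24281068} \approx -32.644$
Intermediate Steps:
$W = 112225$ ($W = 335^{2} = 112225$)
$\frac{189879}{-5762} + \frac{W}{l{\left(-602,647 \right)}} = \frac{189879}{-5762} + \frac{112225}{\left(-602\right)^{2}} = 189879 \left(- \frac{1}{5762}\right) + \frac{112225}{362404} = - \frac{189879}{5762} + 112225 \cdot \frac{1}{362404} = - \frac{189879}{5762} + \frac{112225}{362404} = - \frac{792631031}{24281068}$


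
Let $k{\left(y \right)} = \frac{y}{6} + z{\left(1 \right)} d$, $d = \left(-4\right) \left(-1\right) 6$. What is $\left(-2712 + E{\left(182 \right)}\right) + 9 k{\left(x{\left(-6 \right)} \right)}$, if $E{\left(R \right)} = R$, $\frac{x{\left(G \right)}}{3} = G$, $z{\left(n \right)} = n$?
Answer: $-2341$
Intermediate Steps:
$d = 24$ ($d = 4 \cdot 6 = 24$)
$x{\left(G \right)} = 3 G$
$k{\left(y \right)} = 24 + \frac{y}{6}$ ($k{\left(y \right)} = \frac{y}{6} + 1 \cdot 24 = y \frac{1}{6} + 24 = \frac{y}{6} + 24 = 24 + \frac{y}{6}$)
$\left(-2712 + E{\left(182 \right)}\right) + 9 k{\left(x{\left(-6 \right)} \right)} = \left(-2712 + 182\right) + 9 \left(24 + \frac{3 \left(-6\right)}{6}\right) = -2530 + 9 \left(24 + \frac{1}{6} \left(-18\right)\right) = -2530 + 9 \left(24 - 3\right) = -2530 + 9 \cdot 21 = -2530 + 189 = -2341$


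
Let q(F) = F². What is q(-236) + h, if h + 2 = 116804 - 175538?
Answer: -3040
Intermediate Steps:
h = -58736 (h = -2 + (116804 - 175538) = -2 - 58734 = -58736)
q(-236) + h = (-236)² - 58736 = 55696 - 58736 = -3040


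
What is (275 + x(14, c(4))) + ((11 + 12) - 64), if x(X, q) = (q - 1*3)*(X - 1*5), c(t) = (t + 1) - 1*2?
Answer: 234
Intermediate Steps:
c(t) = -1 + t (c(t) = (1 + t) - 2 = -1 + t)
x(X, q) = (-5 + X)*(-3 + q) (x(X, q) = (q - 3)*(X - 5) = (-3 + q)*(-5 + X) = (-5 + X)*(-3 + q))
(275 + x(14, c(4))) + ((11 + 12) - 64) = (275 + (15 - 5*(-1 + 4) - 3*14 + 14*(-1 + 4))) + ((11 + 12) - 64) = (275 + (15 - 5*3 - 42 + 14*3)) + (23 - 64) = (275 + (15 - 15 - 42 + 42)) - 41 = (275 + 0) - 41 = 275 - 41 = 234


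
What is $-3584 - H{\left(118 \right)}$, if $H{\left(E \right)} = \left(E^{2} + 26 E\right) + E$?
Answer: $-20694$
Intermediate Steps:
$H{\left(E \right)} = E^{2} + 27 E$
$-3584 - H{\left(118 \right)} = -3584 - 118 \left(27 + 118\right) = -3584 - 118 \cdot 145 = -3584 - 17110 = -20694$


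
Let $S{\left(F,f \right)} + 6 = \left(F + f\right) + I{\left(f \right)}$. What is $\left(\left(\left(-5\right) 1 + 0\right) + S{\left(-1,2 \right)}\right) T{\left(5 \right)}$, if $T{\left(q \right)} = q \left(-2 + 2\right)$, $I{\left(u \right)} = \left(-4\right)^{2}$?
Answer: $0$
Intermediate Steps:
$I{\left(u \right)} = 16$
$T{\left(q \right)} = 0$ ($T{\left(q \right)} = q 0 = 0$)
$S{\left(F,f \right)} = 10 + F + f$ ($S{\left(F,f \right)} = -6 + \left(\left(F + f\right) + 16\right) = -6 + \left(16 + F + f\right) = 10 + F + f$)
$\left(\left(\left(-5\right) 1 + 0\right) + S{\left(-1,2 \right)}\right) T{\left(5 \right)} = \left(\left(\left(-5\right) 1 + 0\right) + \left(10 - 1 + 2\right)\right) 0 = \left(\left(-5 + 0\right) + 11\right) 0 = \left(-5 + 11\right) 0 = 6 \cdot 0 = 0$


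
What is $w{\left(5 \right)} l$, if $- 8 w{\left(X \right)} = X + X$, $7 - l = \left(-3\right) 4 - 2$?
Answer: $- \frac{105}{4} \approx -26.25$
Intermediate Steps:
$l = 21$ ($l = 7 - \left(\left(-3\right) 4 - 2\right) = 7 - \left(-12 - 2\right) = 7 - -14 = 7 + 14 = 21$)
$w{\left(X \right)} = - \frac{X}{4}$ ($w{\left(X \right)} = - \frac{X + X}{8} = - \frac{2 X}{8} = - \frac{X}{4}$)
$w{\left(5 \right)} l = \left(- \frac{1}{4}\right) 5 \cdot 21 = \left(- \frac{5}{4}\right) 21 = - \frac{105}{4}$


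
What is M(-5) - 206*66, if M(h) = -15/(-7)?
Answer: -95157/7 ≈ -13594.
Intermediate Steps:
M(h) = 15/7 (M(h) = -15*(-⅐) = 15/7)
M(-5) - 206*66 = 15/7 - 206*66 = 15/7 - 13596 = -95157/7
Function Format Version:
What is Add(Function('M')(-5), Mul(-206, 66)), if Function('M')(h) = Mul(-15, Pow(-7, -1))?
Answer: Rational(-95157, 7) ≈ -13594.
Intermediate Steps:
Function('M')(h) = Rational(15, 7) (Function('M')(h) = Mul(-15, Rational(-1, 7)) = Rational(15, 7))
Add(Function('M')(-5), Mul(-206, 66)) = Add(Rational(15, 7), Mul(-206, 66)) = Add(Rational(15, 7), -13596) = Rational(-95157, 7)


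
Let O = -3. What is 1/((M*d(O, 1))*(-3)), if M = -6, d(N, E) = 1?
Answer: 1/18 ≈ 0.055556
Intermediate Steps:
1/((M*d(O, 1))*(-3)) = 1/(-6*1*(-3)) = 1/(-6*(-3)) = 1/18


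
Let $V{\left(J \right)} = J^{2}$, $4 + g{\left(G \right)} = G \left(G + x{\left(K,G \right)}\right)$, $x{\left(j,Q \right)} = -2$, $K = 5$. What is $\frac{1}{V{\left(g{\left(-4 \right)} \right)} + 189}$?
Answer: $\frac{1}{589} \approx 0.0016978$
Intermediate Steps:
$g{\left(G \right)} = -4 + G \left(-2 + G\right)$ ($g{\left(G \right)} = -4 + G \left(G - 2\right) = -4 + G \left(-2 + G\right)$)
$\frac{1}{V{\left(g{\left(-4 \right)} \right)} + 189} = \frac{1}{\left(-4 + \left(-4\right)^{2} - -8\right)^{2} + 189} = \frac{1}{\left(-4 + 16 + 8\right)^{2} + 189} = \frac{1}{20^{2} + 189} = \frac{1}{400 + 189} = \frac{1}{589}$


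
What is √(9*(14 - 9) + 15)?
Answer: 2*√15 ≈ 7.7460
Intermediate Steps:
√(9*(14 - 9) + 15) = √(9*5 + 15) = √(45 + 15) = √60 = 2*√15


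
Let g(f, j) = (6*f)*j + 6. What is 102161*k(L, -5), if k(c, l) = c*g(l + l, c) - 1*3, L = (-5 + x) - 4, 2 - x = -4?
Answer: -57312321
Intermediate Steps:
x = 6 (x = 2 - 1*(-4) = 2 + 4 = 6)
g(f, j) = 6 + 6*f*j (g(f, j) = 6*f*j + 6 = 6 + 6*f*j)
L = -3 (L = (-5 + 6) - 4 = 1 - 4 = -3)
k(c, l) = -3 + c*(6 + 12*c*l) (k(c, l) = c*(6 + 6*(l + l)*c) - 1*3 = c*(6 + 6*(2*l)*c) - 3 = c*(6 + 12*c*l) - 3 = -3 + c*(6 + 12*c*l))
102161*k(L, -5) = 102161*(-3 + 6*(-3) + 12*(-5)*(-3)**2) = 102161*(-3 - 18 + 12*(-5)*9) = 102161*(-3 - 18 - 540) = 102161*(-561) = -57312321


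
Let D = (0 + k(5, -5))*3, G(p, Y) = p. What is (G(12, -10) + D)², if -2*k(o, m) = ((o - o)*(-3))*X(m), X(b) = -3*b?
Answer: 144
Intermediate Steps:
k(o, m) = 0 (k(o, m) = -(o - o)*(-3)*(-3*m)/2 = -0*(-3)*(-3*m)/2 = -0*(-3*m) = -½*0 = 0)
D = 0 (D = (0 + 0)*3 = 0*3 = 0)
(G(12, -10) + D)² = (12 + 0)² = 12² = 144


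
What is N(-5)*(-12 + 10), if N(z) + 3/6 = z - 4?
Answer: 19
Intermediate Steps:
N(z) = -9/2 + z (N(z) = -½ + (z - 4) = -½ + (-4 + z) = -9/2 + z)
N(-5)*(-12 + 10) = (-9/2 - 5)*(-12 + 10) = -19/2*(-2) = 19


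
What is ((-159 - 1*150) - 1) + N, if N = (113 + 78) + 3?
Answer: -116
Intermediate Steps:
N = 194 (N = 191 + 3 = 194)
((-159 - 1*150) - 1) + N = ((-159 - 1*150) - 1) + 194 = ((-159 - 150) - 1) + 194 = (-309 - 1) + 194 = -310 + 194 = -116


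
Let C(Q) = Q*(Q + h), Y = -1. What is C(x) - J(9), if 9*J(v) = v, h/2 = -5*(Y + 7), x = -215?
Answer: 59124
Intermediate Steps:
h = -60 (h = 2*(-5*(-1 + 7)) = 2*(-5*6) = 2*(-30) = -60)
J(v) = v/9
C(Q) = Q*(-60 + Q) (C(Q) = Q*(Q - 60) = Q*(-60 + Q))
C(x) - J(9) = -215*(-60 - 215) - 9/9 = -215*(-275) - 1*1 = 59125 - 1 = 59124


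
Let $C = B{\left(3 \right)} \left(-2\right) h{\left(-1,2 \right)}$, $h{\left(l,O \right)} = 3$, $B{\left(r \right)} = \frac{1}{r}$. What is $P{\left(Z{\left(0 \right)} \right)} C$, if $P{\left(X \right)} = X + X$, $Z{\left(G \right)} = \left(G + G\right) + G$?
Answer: $0$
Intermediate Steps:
$Z{\left(G \right)} = 3 G$ ($Z{\left(G \right)} = 2 G + G = 3 G$)
$P{\left(X \right)} = 2 X$
$C = -2$ ($C = \frac{1}{3} \left(-2\right) 3 = \left(- \frac{2}{3}\right) 3 = -2$)
$P{\left(Z{\left(0 \right)} \right)} C = 2 \cdot 3 \cdot 0 \left(-2\right) = 2 \cdot 0 \left(-2\right) = 0 \left(-2\right) = 0$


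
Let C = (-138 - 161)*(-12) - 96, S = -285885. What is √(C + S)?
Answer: 3*I*√31377 ≈ 531.41*I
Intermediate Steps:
C = 3492 (C = -299*(-12) - 96 = 3588 - 96 = 3492)
√(C + S) = √(3492 - 285885) = √(-282393) = 3*I*√31377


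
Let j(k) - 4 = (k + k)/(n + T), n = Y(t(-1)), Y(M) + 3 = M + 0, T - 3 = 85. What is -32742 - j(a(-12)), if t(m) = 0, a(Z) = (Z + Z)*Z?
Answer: -2783986/85 ≈ -32753.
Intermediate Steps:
T = 88 (T = 3 + 85 = 88)
a(Z) = 2*Z**2 (a(Z) = (2*Z)*Z = 2*Z**2)
Y(M) = -3 + M (Y(M) = -3 + (M + 0) = -3 + M)
n = -3 (n = -3 + 0 = -3)
j(k) = 4 + 2*k/85 (j(k) = 4 + (k + k)/(-3 + 88) = 4 + (2*k)/85 = 4 + (2*k)*(1/85) = 4 + 2*k/85)
-32742 - j(a(-12)) = -32742 - (4 + 2*(2*(-12)**2)/85) = -32742 - (4 + 2*(2*144)/85) = -32742 - (4 + (2/85)*288) = -32742 - (4 + 576/85) = -32742 - 1*916/85 = -32742 - 916/85 = -2783986/85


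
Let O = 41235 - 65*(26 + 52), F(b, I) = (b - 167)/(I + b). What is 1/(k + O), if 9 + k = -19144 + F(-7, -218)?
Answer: 75/1275958 ≈ 5.8779e-5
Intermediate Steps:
F(b, I) = (-167 + b)/(I + b)
k = -1436417/75 (k = -9 + (-19144 + (-167 - 7)/(-218 - 7)) = -9 + (-19144 - 174/(-225)) = -9 + (-19144 - 1/225*(-174)) = -9 + (-19144 + 58/75) = -9 - 1435742/75 = -1436417/75 ≈ -19152.)
O = 36165 (O = 41235 - 65*78 = 41235 - 1*5070 = 41235 - 5070 = 36165)
1/(k + O) = 1/(-1436417/75 + 36165) = 1/(1275958/75) = 75/1275958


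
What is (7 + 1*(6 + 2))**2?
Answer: 225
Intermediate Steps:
(7 + 1*(6 + 2))**2 = (7 + 1*8)**2 = (7 + 8)**2 = 15**2 = 225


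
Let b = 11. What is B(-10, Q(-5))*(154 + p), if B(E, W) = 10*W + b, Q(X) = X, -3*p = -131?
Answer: -7709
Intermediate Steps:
p = 131/3 (p = -⅓*(-131) = 131/3 ≈ 43.667)
B(E, W) = 11 + 10*W (B(E, W) = 10*W + 11 = 11 + 10*W)
B(-10, Q(-5))*(154 + p) = (11 + 10*(-5))*(154 + 131/3) = (11 - 50)*(593/3) = -39*593/3 = -7709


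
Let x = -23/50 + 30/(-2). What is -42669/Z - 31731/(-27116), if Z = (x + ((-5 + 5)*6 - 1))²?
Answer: -2871039183501/18366453164 ≈ -156.32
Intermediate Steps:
x = -773/50 (x = -23*1/50 + 30*(-½) = -23/50 - 15 = -773/50 ≈ -15.460)
Z = 677329/2500 (Z = (-773/50 + ((-5 + 5)*6 - 1))² = (-773/50 + (0*6 - 1))² = (-773/50 + (0 - 1))² = (-773/50 - 1)² = (-823/50)² = 677329/2500 ≈ 270.93)
-42669/Z - 31731/(-27116) = -42669/677329/2500 - 31731/(-27116) = -42669*2500/677329 - 31731*(-1/27116) = -106672500/677329 + 31731/27116 = -2871039183501/18366453164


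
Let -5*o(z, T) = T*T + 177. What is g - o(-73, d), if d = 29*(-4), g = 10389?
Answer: 65578/5 ≈ 13116.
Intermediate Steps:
d = -116
o(z, T) = -177/5 - T²/5 (o(z, T) = -(T*T + 177)/5 = -(T² + 177)/5 = -(177 + T²)/5 = -177/5 - T²/5)
g - o(-73, d) = 10389 - (-177/5 - ⅕*(-116)²) = 10389 - (-177/5 - ⅕*13456) = 10389 - (-177/5 - 13456/5) = 10389 - 1*(-13633/5) = 10389 + 13633/5 = 65578/5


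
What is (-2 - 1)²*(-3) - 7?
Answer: -34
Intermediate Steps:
(-2 - 1)²*(-3) - 7 = (-3)²*(-3) - 7 = 9*(-3) - 7 = -27 - 7 = -34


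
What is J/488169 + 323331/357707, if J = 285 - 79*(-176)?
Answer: 162915675562/174621468483 ≈ 0.93296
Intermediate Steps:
J = 14189 (J = 285 + 13904 = 14189)
J/488169 + 323331/357707 = 14189/488169 + 323331/357707 = 162915675562/174621468483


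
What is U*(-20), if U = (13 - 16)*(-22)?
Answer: -1320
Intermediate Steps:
U = 66 (U = -3*(-22) = 66)
U*(-20) = 66*(-20) = -1320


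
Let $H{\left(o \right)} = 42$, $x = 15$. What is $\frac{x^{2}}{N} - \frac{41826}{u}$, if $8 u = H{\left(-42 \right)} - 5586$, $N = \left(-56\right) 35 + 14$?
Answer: $\frac{3868451}{64218} \approx 60.239$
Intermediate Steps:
$N = -1946$ ($N = -1960 + 14 = -1946$)
$u = -693$ ($u = \frac{42 - 5586}{8} = \frac{1}{8} \left(-5544\right) = -693$)
$\frac{x^{2}}{N} - \frac{41826}{u} = \frac{15^{2}}{-1946} - \frac{41826}{-693} = 225 \left(- \frac{1}{1946}\right) - - \frac{13942}{231} = - \frac{225}{1946} + \frac{13942}{231} = \frac{3868451}{64218}$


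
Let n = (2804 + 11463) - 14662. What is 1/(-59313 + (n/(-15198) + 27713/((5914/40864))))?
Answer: 44940486/5940040301065 ≈ 7.5657e-6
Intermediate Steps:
n = -395 (n = 14267 - 14662 = -395)
1/(-59313 + (n/(-15198) + 27713/((5914/40864)))) = 1/(-59313 + (-395/(-15198) + 27713/((5914/40864)))) = 1/(-59313 + (-395*(-1/15198) + 27713/((5914*(1/40864))))) = 1/(-59313 + (395/15198 + 27713/(2957/20432))) = 1/(-59313 + (395/15198 + 27713*(20432/2957))) = 1/(-59313 + (395/15198 + 566232016/2957)) = 1/(-59313 + 8605595347183/44940486) = 1/(5940040301065/44940486) = 44940486/5940040301065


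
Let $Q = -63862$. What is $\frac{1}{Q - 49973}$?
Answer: $- \frac{1}{113835} \approx -8.7846 \cdot 10^{-6}$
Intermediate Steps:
$\frac{1}{Q - 49973} = \frac{1}{-63862 - 49973} = \frac{1}{-113835} = - \frac{1}{113835}$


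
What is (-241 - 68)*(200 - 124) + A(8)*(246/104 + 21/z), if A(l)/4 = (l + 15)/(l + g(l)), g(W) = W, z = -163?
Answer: -795765525/33904 ≈ -23471.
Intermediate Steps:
A(l) = 2*(15 + l)/l (A(l) = 4*((l + 15)/(l + l)) = 4*((15 + l)/((2*l))) = 4*((15 + l)*(1/(2*l))) = 4*((15 + l)/(2*l)) = 2*(15 + l)/l)
(-241 - 68)*(200 - 124) + A(8)*(246/104 + 21/z) = (-241 - 68)*(200 - 124) + (2 + 30/8)*(246/104 + 21/(-163)) = -309*76 + (2 + 30*(⅛))*(246*(1/104) + 21*(-1/163)) = -23484 + (2 + 15/4)*(123/52 - 21/163) = -23484 + (23/4)*(18957/8476) = -23484 + 436011/33904 = -795765525/33904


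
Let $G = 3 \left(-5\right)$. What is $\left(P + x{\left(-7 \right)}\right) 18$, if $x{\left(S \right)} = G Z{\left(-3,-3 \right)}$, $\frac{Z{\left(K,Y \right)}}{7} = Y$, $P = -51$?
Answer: $4752$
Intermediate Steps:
$Z{\left(K,Y \right)} = 7 Y$
$G = -15$
$x{\left(S \right)} = 315$ ($x{\left(S \right)} = - 15 \cdot 7 \left(-3\right) = \left(-15\right) \left(-21\right) = 315$)
$\left(P + x{\left(-7 \right)}\right) 18 = \left(-51 + 315\right) 18 = 264 \cdot 18 = 4752$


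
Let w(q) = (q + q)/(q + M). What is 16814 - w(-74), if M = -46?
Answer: 504383/30 ≈ 16813.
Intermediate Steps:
w(q) = 2*q/(-46 + q) (w(q) = (q + q)/(q - 46) = (2*q)/(-46 + q) = 2*q/(-46 + q))
16814 - w(-74) = 16814 - 2*(-74)/(-46 - 74) = 16814 - 2*(-74)/(-120) = 16814 - 2*(-74)*(-1)/120 = 16814 - 1*37/30 = 16814 - 37/30 = 504383/30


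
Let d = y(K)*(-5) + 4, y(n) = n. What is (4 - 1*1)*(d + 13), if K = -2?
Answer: 81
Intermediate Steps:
d = 14 (d = -2*(-5) + 4 = 10 + 4 = 14)
(4 - 1*1)*(d + 13) = (4 - 1*1)*(14 + 13) = (4 - 1)*27 = 3*27 = 81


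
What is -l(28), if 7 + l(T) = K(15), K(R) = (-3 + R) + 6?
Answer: -11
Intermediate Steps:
K(R) = 3 + R
l(T) = 11 (l(T) = -7 + (3 + 15) = -7 + 18 = 11)
-l(28) = -1*11 = -11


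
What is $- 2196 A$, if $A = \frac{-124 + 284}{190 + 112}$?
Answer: $- \frac{175680}{151} \approx -1163.4$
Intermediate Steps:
$A = \frac{80}{151}$ ($A = \frac{160}{302} = 160 \cdot \frac{1}{302} = \frac{80}{151} \approx 0.5298$)
$- 2196 A = \left(-2196\right) \frac{80}{151} = - \frac{175680}{151}$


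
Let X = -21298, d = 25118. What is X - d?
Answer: -46416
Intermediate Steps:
X - d = -21298 - 1*25118 = -21298 - 25118 = -46416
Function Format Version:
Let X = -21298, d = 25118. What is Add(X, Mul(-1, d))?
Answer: -46416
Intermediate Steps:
Add(X, Mul(-1, d)) = Add(-21298, Mul(-1, 25118)) = Add(-21298, -25118) = -46416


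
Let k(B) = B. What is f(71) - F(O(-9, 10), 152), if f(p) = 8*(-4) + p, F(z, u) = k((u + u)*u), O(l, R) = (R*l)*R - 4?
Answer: -46169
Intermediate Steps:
O(l, R) = -4 + l*R**2 (O(l, R) = l*R**2 - 4 = -4 + l*R**2)
F(z, u) = 2*u**2 (F(z, u) = (u + u)*u = (2*u)*u = 2*u**2)
f(p) = -32 + p
f(71) - F(O(-9, 10), 152) = (-32 + 71) - 2*152**2 = 39 - 2*23104 = 39 - 1*46208 = 39 - 46208 = -46169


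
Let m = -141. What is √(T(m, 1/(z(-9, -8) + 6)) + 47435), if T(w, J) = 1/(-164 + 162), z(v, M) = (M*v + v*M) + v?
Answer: 3*√21082/2 ≈ 217.79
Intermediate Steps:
z(v, M) = v + 2*M*v (z(v, M) = (M*v + M*v) + v = 2*M*v + v = v + 2*M*v)
T(w, J) = -½ (T(w, J) = 1/(-2) = -½)
√(T(m, 1/(z(-9, -8) + 6)) + 47435) = √(-½ + 47435) = √(94869/2) = 3*√21082/2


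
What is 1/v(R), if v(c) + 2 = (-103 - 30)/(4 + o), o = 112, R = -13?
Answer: -116/365 ≈ -0.31781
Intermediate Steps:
v(c) = -365/116 (v(c) = -2 + (-103 - 30)/(4 + 112) = -2 - 133/116 = -365/116)
1/v(R) = 1/(-365/116) = -116/365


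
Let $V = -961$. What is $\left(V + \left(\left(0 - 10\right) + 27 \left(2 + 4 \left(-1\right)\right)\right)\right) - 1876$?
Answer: $-2901$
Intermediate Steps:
$\left(V + \left(\left(0 - 10\right) + 27 \left(2 + 4 \left(-1\right)\right)\right)\right) - 1876 = \left(-961 + \left(\left(0 - 10\right) + 27 \left(2 + 4 \left(-1\right)\right)\right)\right) - 1876 = \left(-961 + \left(-10 + 27 \left(2 - 4\right)\right)\right) - 1876 = \left(-961 + \left(-10 + 27 \left(-2\right)\right)\right) - 1876 = \left(-961 - 64\right) - 1876 = -1025 - 1876 = -2901$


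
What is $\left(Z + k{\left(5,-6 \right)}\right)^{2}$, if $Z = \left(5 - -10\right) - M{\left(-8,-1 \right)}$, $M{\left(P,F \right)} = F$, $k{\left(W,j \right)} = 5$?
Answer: $441$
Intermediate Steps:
$Z = 16$ ($Z = \left(5 - -10\right) - -1 = \left(5 + 10\right) + 1 = 15 + 1 = 16$)
$\left(Z + k{\left(5,-6 \right)}\right)^{2} = \left(16 + 5\right)^{2} = 21^{2} = 441$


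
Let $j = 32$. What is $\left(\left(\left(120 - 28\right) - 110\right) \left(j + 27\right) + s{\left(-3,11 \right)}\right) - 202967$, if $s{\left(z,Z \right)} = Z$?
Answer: $-204018$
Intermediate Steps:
$\left(\left(\left(120 - 28\right) - 110\right) \left(j + 27\right) + s{\left(-3,11 \right)}\right) - 202967 = \left(\left(\left(120 - 28\right) - 110\right) \left(32 + 27\right) + 11\right) - 202967 = \left(\left(92 - 110\right) 59 + 11\right) - 202967 = \left(\left(-18\right) 59 + 11\right) - 202967 = \left(-1062 + 11\right) - 202967 = -1051 - 202967 = -204018$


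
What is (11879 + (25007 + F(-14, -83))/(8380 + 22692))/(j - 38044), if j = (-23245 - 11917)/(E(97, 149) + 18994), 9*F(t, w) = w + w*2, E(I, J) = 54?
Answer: -1318345178281/4222086318324 ≈ -0.31225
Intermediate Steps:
F(t, w) = w/3 (F(t, w) = (w + w*2)/9 = (w + 2*w)/9 = (3*w)/9 = w/3)
j = -17581/9524 (j = (-23245 - 11917)/(54 + 18994) = -35162/19048 = -35162*1/19048 = -17581/9524 ≈ -1.8460)
(11879 + (25007 + F(-14, -83))/(8380 + 22692))/(j - 38044) = (11879 + (25007 + (⅓)*(-83))/(8380 + 22692))/(-17581/9524 - 38044) = (11879 + (25007 - 83/3)/31072)/(-362348637/9524) = (11879 + (74938/3)*(1/31072))*(-9524/362348637) = (11879 + 37469/46608)*(-9524/362348637) = (553693901/46608)*(-9524/362348637) = -1318345178281/4222086318324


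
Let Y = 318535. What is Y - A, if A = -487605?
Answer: 806140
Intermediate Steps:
Y - A = 318535 - 1*(-487605) = 318535 + 487605 = 806140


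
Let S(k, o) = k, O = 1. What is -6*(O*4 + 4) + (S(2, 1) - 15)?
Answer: -61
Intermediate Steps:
-6*(O*4 + 4) + (S(2, 1) - 15) = -6*(1*4 + 4) + (2 - 15) = -6*(4 + 4) - 13 = -6*8 - 13 = -48 - 13 = -61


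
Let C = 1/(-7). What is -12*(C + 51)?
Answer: -4272/7 ≈ -610.29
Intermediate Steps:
C = -⅐ ≈ -0.14286
-12*(C + 51) = -12*(-⅐ + 51) = -12*356/7 = -4272/7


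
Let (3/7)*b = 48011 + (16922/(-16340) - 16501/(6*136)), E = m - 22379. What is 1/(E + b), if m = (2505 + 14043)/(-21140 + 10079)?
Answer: 12290098320/1101138363416021 ≈ 1.1161e-5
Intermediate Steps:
m = -5516/3687 (m = 16548/(-11061) = 16548*(-1/11061) = -5516/3687 ≈ -1.4961)
E = -82516889/3687 (E = -5516/3687 - 22379 = -82516889/3687 ≈ -22381.)
b = 1119769618009/10000080 (b = 7*(48011 + (16922/(-16340) - 16501/(6*136)))/3 = 7*(48011 + (16922*(-1/16340) - 16501/816))/3 = 7*(48011 + (-8461/8170 - 16501*1/816))/3 = 7*(48011 + (-8461/8170 - 16501/816))/3 = 7*(48011 - 70858673/3333360)/3 = (7/3)*(159967088287/3333360) = 1119769618009/10000080 ≈ 1.1198e+5)
1/(E + b) = 1/(-82516889/3687 + 1119769618009/10000080) = 1/(1101138363416021/12290098320) = 12290098320/1101138363416021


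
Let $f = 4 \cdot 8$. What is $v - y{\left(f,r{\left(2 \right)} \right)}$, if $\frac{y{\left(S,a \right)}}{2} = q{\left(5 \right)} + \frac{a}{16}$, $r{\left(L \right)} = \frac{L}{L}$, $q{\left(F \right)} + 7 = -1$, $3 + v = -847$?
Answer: $- \frac{6673}{8} \approx -834.13$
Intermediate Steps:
$v = -850$ ($v = -3 - 847 = -850$)
$q{\left(F \right)} = -8$ ($q{\left(F \right)} = -7 - 1 = -8$)
$f = 32$
$r{\left(L \right)} = 1$
$y{\left(S,a \right)} = -16 + \frac{a}{8}$ ($y{\left(S,a \right)} = 2 \left(-8 + \frac{a}{16}\right) = -16 + \frac{a}{8}$)
$v - y{\left(f,r{\left(2 \right)} \right)} = -850 - \left(-16 + \frac{1}{8} \cdot 1\right) = -850 - \left(-16 + \frac{1}{8}\right) = -850 - - \frac{127}{8} = -850 + \frac{127}{8} = - \frac{6673}{8}$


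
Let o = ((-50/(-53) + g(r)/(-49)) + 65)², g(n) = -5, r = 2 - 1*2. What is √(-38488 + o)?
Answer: 2*I*√57539925798/2597 ≈ 184.73*I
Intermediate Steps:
r = 0 (r = 2 - 2 = 0)
o = 29419110400/6744409 (o = ((-50/(-53) - 5/(-49)) + 65)² = ((-50*(-1/53) - 5*(-1/49)) + 65)² = ((50/53 + 5/49) + 65)² = (2715/2597 + 65)² = (171520/2597)² = 29419110400/6744409 ≈ 4362.0)
√(-38488 + o) = √(-38488 + 29419110400/6744409) = √(-230159703192/6744409) = 2*I*√57539925798/2597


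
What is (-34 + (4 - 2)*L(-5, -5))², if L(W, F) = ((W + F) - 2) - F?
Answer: 2304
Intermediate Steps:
L(W, F) = -2 + W (L(W, F) = ((F + W) - 2) - F = (-2 + F + W) - F = -2 + W)
(-34 + (4 - 2)*L(-5, -5))² = (-34 + (4 - 2)*(-2 - 5))² = (-34 + 2*(-7))² = (-34 - 14)² = (-48)² = 2304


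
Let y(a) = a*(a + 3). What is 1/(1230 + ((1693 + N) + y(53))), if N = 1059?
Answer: 1/6950 ≈ 0.00014388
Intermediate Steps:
y(a) = a*(3 + a)
1/(1230 + ((1693 + N) + y(53))) = 1/(1230 + ((1693 + 1059) + 53*(3 + 53))) = 1/(1230 + (2752 + 53*56)) = 1/(1230 + (2752 + 2968)) = 1/(1230 + 5720) = 1/6950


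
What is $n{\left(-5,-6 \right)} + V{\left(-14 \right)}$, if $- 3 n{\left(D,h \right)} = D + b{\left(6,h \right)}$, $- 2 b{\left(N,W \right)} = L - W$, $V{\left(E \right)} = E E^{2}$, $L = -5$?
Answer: $- \frac{16453}{6} \approx -2742.2$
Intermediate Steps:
$V{\left(E \right)} = E^{3}$
$b{\left(N,W \right)} = \frac{5}{2} + \frac{W}{2}$ ($b{\left(N,W \right)} = - \frac{-5 - W}{2} = \frac{5}{2} + \frac{W}{2}$)
$n{\left(D,h \right)} = - \frac{5}{6} - \frac{D}{3} - \frac{h}{6}$ ($n{\left(D,h \right)} = - \frac{D + \left(\frac{5}{2} + \frac{h}{2}\right)}{3} = - \frac{\frac{5}{2} + D + \frac{h}{2}}{3} = - \frac{5}{6} - \frac{D}{3} - \frac{h}{6}$)
$n{\left(-5,-6 \right)} + V{\left(-14 \right)} = \left(- \frac{5}{6} - - \frac{5}{3} - -1\right) + \left(-14\right)^{3} = \left(- \frac{5}{6} + \frac{5}{3} + 1\right) - 2744 = \frac{11}{6} - 2744 = - \frac{16453}{6}$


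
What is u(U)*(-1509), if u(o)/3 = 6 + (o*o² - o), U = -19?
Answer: 30937518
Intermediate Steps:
u(o) = 18 - 3*o + 3*o³ (u(o) = 3*(6 + (o*o² - o)) = 3*(6 + (o³ - o)) = 3*(6 + o³ - o) = 18 - 3*o + 3*o³)
u(U)*(-1509) = (18 - 3*(-19) + 3*(-19)³)*(-1509) = (18 + 57 + 3*(-6859))*(-1509) = (18 + 57 - 20577)*(-1509) = -20502*(-1509) = 30937518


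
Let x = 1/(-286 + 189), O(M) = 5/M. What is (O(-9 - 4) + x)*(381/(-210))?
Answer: 31623/44135 ≈ 0.71651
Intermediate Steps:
x = -1/97 (x = 1/(-97) = -1/97 ≈ -0.010309)
(O(-9 - 4) + x)*(381/(-210)) = (5/(-9 - 4) - 1/97)*(381/(-210)) = (5/(-13) - 1/97)*(381*(-1/210)) = (5*(-1/13) - 1/97)*(-127/70) = (-5/13 - 1/97)*(-127/70) = -498/1261*(-127/70) = 31623/44135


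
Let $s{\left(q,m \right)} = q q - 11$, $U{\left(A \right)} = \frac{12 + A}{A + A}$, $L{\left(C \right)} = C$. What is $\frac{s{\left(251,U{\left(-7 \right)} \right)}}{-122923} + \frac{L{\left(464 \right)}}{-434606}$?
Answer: $- \frac{13716434106}{26711536669} \approx -0.5135$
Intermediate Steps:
$U{\left(A \right)} = \frac{12 + A}{2 A}$
$s{\left(q,m \right)} = -11 + q^{2}$ ($s{\left(q,m \right)} = q^{2} - 11 = -11 + q^{2}$)
$\frac{s{\left(251,U{\left(-7 \right)} \right)}}{-122923} + \frac{L{\left(464 \right)}}{-434606} = \frac{-11 + 251^{2}}{-122923} + \frac{464}{-434606} = \left(-11 + 63001\right) \left(- \frac{1}{122923}\right) + 464 \left(- \frac{1}{434606}\right) = 62990 \left(- \frac{1}{122923}\right) - \frac{232}{217303} = - \frac{62990}{122923} - \frac{232}{217303} = - \frac{13716434106}{26711536669}$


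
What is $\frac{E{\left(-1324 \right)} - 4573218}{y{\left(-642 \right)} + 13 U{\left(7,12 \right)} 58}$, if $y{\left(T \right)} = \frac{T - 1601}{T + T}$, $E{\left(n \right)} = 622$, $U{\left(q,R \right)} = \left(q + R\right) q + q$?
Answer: $- \frac{5871213264}{135541283} \approx -43.317$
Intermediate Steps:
$U{\left(q,R \right)} = q + q \left(R + q\right)$ ($U{\left(q,R \right)} = \left(R + q\right) q + q = q \left(R + q\right) + q = q + q \left(R + q\right)$)
$y{\left(T \right)} = \frac{-1601 + T}{2 T}$
$\frac{E{\left(-1324 \right)} - 4573218}{y{\left(-642 \right)} + 13 U{\left(7,12 \right)} 58} = \frac{622 - 4573218}{\frac{-1601 - 642}{2 \left(-642\right)} + 13 \cdot 7 \left(1 + 12 + 7\right) 58} = - \frac{4572596}{\frac{1}{2} \left(- \frac{1}{642}\right) \left(-2243\right) + 13 \cdot 7 \cdot 20 \cdot 58} = - \frac{4572596}{\frac{2243}{1284} + 13 \cdot 140 \cdot 58} = - \frac{4572596}{\frac{2243}{1284} + 1820 \cdot 58} = - \frac{4572596}{\frac{2243}{1284} + 105560} = - \frac{4572596}{\frac{135541283}{1284}} = \left(-4572596\right) \frac{1284}{135541283} = - \frac{5871213264}{135541283}$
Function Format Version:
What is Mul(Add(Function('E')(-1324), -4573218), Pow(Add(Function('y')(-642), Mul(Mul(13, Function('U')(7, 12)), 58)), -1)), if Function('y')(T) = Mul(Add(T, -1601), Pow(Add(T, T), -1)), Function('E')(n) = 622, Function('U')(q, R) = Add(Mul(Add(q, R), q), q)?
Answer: Rational(-5871213264, 135541283) ≈ -43.317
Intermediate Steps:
Function('U')(q, R) = Add(q, Mul(q, Add(R, q))) (Function('U')(q, R) = Add(Mul(Add(R, q), q), q) = Add(Mul(q, Add(R, q)), q) = Add(q, Mul(q, Add(R, q))))
Function('y')(T) = Mul(Rational(1, 2), Pow(T, -1), Add(-1601, T)) (Function('y')(T) = Mul(Add(-1601, T), Pow(Mul(2, T), -1)) = Mul(Add(-1601, T), Mul(Rational(1, 2), Pow(T, -1))) = Mul(Rational(1, 2), Pow(T, -1), Add(-1601, T)))
Mul(Add(Function('E')(-1324), -4573218), Pow(Add(Function('y')(-642), Mul(Mul(13, Function('U')(7, 12)), 58)), -1)) = Mul(Add(622, -4573218), Pow(Add(Mul(Rational(1, 2), Pow(-642, -1), Add(-1601, -642)), Mul(Mul(13, Mul(7, Add(1, 12, 7))), 58)), -1)) = Mul(-4572596, Pow(Add(Mul(Rational(1, 2), Rational(-1, 642), -2243), Mul(Mul(13, Mul(7, 20)), 58)), -1)) = Mul(-4572596, Pow(Add(Rational(2243, 1284), Mul(Mul(13, 140), 58)), -1)) = Mul(-4572596, Pow(Add(Rational(2243, 1284), Mul(1820, 58)), -1)) = Mul(-4572596, Pow(Add(Rational(2243, 1284), 105560), -1)) = Mul(-4572596, Pow(Rational(135541283, 1284), -1)) = Mul(-4572596, Rational(1284, 135541283)) = Rational(-5871213264, 135541283)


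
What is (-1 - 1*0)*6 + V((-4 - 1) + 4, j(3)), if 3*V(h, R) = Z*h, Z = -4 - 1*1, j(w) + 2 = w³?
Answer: -13/3 ≈ -4.3333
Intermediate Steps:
j(w) = -2 + w³
Z = -5 (Z = -4 - 1 = -5)
V(h, R) = -5*h/3 (V(h, R) = (-5*h)/3 = -5*h/3)
(-1 - 1*0)*6 + V((-4 - 1) + 4, j(3)) = (-1 - 1*0)*6 - 5*((-4 - 1) + 4)/3 = (-1 + 0)*6 - 5*(-5 + 4)/3 = -1*6 - 5/3*(-1) = -6 + 5/3 = -13/3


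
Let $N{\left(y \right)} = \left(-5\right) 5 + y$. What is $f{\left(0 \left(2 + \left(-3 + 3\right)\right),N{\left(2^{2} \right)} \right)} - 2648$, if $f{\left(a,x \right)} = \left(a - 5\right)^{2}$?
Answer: $-2623$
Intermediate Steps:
$N{\left(y \right)} = -25 + y$
$f{\left(a,x \right)} = \left(-5 + a\right)^{2}$
$f{\left(0 \left(2 + \left(-3 + 3\right)\right),N{\left(2^{2} \right)} \right)} - 2648 = \left(-5 + 0 \left(2 + \left(-3 + 3\right)\right)\right)^{2} - 2648 = \left(-5 + 0 \left(2 + 0\right)\right)^{2} - 2648 = \left(-5 + 0 \cdot 2\right)^{2} - 2648 = \left(-5 + 0\right)^{2} - 2648 = \left(-5\right)^{2} - 2648 = 25 - 2648 = -2623$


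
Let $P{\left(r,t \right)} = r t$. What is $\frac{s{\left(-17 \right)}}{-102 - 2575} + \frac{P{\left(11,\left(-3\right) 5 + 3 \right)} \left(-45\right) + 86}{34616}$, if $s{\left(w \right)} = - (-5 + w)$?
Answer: $\frac{7685025}{46333516} \approx 0.16586$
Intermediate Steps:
$s{\left(w \right)} = 5 - w$
$\frac{s{\left(-17 \right)}}{-102 - 2575} + \frac{P{\left(11,\left(-3\right) 5 + 3 \right)} \left(-45\right) + 86}{34616} = \frac{5 - -17}{-102 - 2575} + \frac{11 \left(\left(-3\right) 5 + 3\right) \left(-45\right) + 86}{34616} = \frac{5 + 17}{-102 - 2575} + \left(11 \left(-15 + 3\right) \left(-45\right) + 86\right) \frac{1}{34616} = \frac{22}{-2677} + \left(11 \left(-12\right) \left(-45\right) + 86\right) \frac{1}{34616} = 22 \left(- \frac{1}{2677}\right) + \left(\left(-132\right) \left(-45\right) + 86\right) \frac{1}{34616} = - \frac{22}{2677} + \left(5940 + 86\right) \frac{1}{34616} = - \frac{22}{2677} + 6026 \cdot \frac{1}{34616} = - \frac{22}{2677} + \frac{3013}{17308} = \frac{7685025}{46333516}$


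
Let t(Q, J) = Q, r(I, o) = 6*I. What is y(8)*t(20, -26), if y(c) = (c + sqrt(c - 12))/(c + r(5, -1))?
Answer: 80/19 + 20*I/19 ≈ 4.2105 + 1.0526*I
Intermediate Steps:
y(c) = (c + sqrt(-12 + c))/(30 + c) (y(c) = (c + sqrt(c - 12))/(c + 6*5) = (c + sqrt(-12 + c))/(c + 30) = (c + sqrt(-12 + c))/(30 + c))
y(8)*t(20, -26) = ((8 + sqrt(-12 + 8))/(30 + 8))*20 = ((8 + sqrt(-4))/38)*20 = ((8 + 2*I)/38)*20 = (4/19 + I/19)*20 = 80/19 + 20*I/19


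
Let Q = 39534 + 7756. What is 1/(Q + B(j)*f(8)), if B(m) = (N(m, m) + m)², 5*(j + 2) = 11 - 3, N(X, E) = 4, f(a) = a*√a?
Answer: 14778125/698830657394 - 32400*√2/349415328697 ≈ 2.1016e-5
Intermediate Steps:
Q = 47290
f(a) = a^(3/2)
j = -⅖ (j = -2 + (11 - 3)/5 = -2 + (⅕)*8 = -2 + 8/5 = -⅖ ≈ -0.40000)
B(m) = (4 + m)²
1/(Q + B(j)*f(8)) = 1/(47290 + (4 - ⅖)²*8^(3/2)) = 1/(47290 + (18/5)²*(16*√2)) = 1/(47290 + 324*(16*√2)/25) = 1/(47290 + 5184*√2/25)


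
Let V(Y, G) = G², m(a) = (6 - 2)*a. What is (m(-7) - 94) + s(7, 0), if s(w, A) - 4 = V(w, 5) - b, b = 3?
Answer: -96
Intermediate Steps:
m(a) = 4*a
s(w, A) = 26 (s(w, A) = 4 + (5² - 1*3) = 4 + (25 - 3) = 4 + 22 = 26)
(m(-7) - 94) + s(7, 0) = (4*(-7) - 94) + 26 = (-28 - 94) + 26 = -122 + 26 = -96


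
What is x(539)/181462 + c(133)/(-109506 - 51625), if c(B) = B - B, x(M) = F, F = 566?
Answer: 283/90731 ≈ 0.0031191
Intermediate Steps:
x(M) = 566
c(B) = 0
x(539)/181462 + c(133)/(-109506 - 51625) = 566/181462 + 0/(-109506 - 51625) = 566*(1/181462) + 0/(-161131) = 283/90731 + 0*(-1/161131) = 283/90731 + 0 = 283/90731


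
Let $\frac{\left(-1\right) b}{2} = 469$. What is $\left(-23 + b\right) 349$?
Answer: $-335389$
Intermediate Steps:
$b = -938$ ($b = \left(-2\right) 469 = -938$)
$\left(-23 + b\right) 349 = \left(-23 - 938\right) 349 = \left(-961\right) 349 = -335389$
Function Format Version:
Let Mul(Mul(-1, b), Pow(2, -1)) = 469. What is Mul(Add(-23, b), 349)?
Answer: -335389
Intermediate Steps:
b = -938 (b = Mul(-2, 469) = -938)
Mul(Add(-23, b), 349) = Mul(Add(-23, -938), 349) = Mul(-961, 349) = -335389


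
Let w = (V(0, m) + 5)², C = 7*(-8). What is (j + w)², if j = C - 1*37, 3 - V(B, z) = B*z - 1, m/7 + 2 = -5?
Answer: 144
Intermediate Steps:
m = -49 (m = -14 + 7*(-5) = -14 - 35 = -49)
C = -56
V(B, z) = 4 - B*z (V(B, z) = 3 - (B*z - 1) = 3 - (-1 + B*z) = 3 + (1 - B*z) = 4 - B*z)
w = 81 (w = ((4 - 1*0*(-49)) + 5)² = ((4 + 0) + 5)² = (4 + 5)² = 9² = 81)
j = -93 (j = -56 - 1*37 = -56 - 37 = -93)
(j + w)² = (-93 + 81)² = (-12)² = 144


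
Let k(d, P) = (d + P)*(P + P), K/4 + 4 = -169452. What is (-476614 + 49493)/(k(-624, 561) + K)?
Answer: 427121/748510 ≈ 0.57063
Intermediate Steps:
K = -677824 (K = -16 + 4*(-169452) = -16 - 677808 = -677824)
k(d, P) = 2*P*(P + d) (k(d, P) = (P + d)*(2*P) = 2*P*(P + d))
(-476614 + 49493)/(k(-624, 561) + K) = (-476614 + 49493)/(2*561*(561 - 624) - 677824) = -427121/(2*561*(-63) - 677824) = -427121/(-70686 - 677824) = -427121/(-748510) = -427121*(-1/748510) = 427121/748510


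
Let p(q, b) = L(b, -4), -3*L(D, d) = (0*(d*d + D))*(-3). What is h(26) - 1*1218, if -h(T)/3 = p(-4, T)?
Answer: -1218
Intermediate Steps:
L(D, d) = 0 (L(D, d) = -0*(d*d + D)*(-3)/3 = -0*(d² + D)*(-3)/3 = -0*(D + d²)*(-3)/3 = -0*(-3) = -⅓*0 = 0)
p(q, b) = 0
h(T) = 0 (h(T) = -3*0 = 0)
h(26) - 1*1218 = 0 - 1*1218 = 0 - 1218 = -1218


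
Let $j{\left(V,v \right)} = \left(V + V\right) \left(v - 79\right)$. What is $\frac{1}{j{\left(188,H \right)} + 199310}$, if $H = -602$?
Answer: $- \frac{1}{56746} \approx -1.7622 \cdot 10^{-5}$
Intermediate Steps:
$j{\left(V,v \right)} = 2 V \left(-79 + v\right)$
$\frac{1}{j{\left(188,H \right)} + 199310} = \frac{1}{2 \cdot 188 \left(-79 - 602\right) + 199310} = \frac{1}{2 \cdot 188 \left(-681\right) + 199310} = \frac{1}{-256056 + 199310} = \frac{1}{-56746} = - \frac{1}{56746}$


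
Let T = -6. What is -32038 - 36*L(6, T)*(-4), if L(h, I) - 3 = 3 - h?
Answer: -32038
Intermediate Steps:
L(h, I) = 6 - h (L(h, I) = 3 + (3 - h) = 6 - h)
-32038 - 36*L(6, T)*(-4) = -32038 - 36*(6 - 1*6)*(-4) = -32038 - 36*(6 - 6)*(-4) = -32038 - 36*0*(-4) = -32038 - 0*(-4) = -32038 - 1*0 = -32038 + 0 = -32038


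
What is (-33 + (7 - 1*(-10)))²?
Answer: 256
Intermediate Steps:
(-33 + (7 - 1*(-10)))² = (-33 + (7 + 10))² = (-33 + 17)² = (-16)² = 256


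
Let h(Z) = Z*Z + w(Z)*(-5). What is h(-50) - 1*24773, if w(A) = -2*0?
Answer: -22273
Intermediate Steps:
w(A) = 0
h(Z) = Z² (h(Z) = Z*Z + 0*(-5) = Z² + 0 = Z²)
h(-50) - 1*24773 = (-50)² - 1*24773 = 2500 - 24773 = -22273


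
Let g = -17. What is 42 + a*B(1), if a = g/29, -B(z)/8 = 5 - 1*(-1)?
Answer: 2034/29 ≈ 70.138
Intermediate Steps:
B(z) = -48 (B(z) = -8*(5 - 1*(-1)) = -8*(5 + 1) = -8*6 = -48)
a = -17/29 ≈ -0.58621
42 + a*B(1) = 42 - 17/29*(-48) = 42 + 816/29 = 2034/29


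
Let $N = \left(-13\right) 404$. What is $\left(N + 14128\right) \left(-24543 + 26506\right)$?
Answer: $17423588$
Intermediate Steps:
$N = -5252$
$\left(N + 14128\right) \left(-24543 + 26506\right) = \left(-5252 + 14128\right) \left(-24543 + 26506\right) = 8876 \cdot 1963 = 17423588$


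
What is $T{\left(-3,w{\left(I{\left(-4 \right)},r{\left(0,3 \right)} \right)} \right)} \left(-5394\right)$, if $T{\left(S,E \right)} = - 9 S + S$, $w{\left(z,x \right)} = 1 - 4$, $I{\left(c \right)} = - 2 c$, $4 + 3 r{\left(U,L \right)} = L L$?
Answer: $-129456$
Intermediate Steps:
$r{\left(U,L \right)} = - \frac{4}{3} + \frac{L^{2}}{3}$ ($r{\left(U,L \right)} = - \frac{4}{3} + \frac{L L}{3} = - \frac{4}{3} + \frac{L^{2}}{3}$)
$w{\left(z,x \right)} = -3$
$T{\left(S,E \right)} = - 8 S$
$T{\left(-3,w{\left(I{\left(-4 \right)},r{\left(0,3 \right)} \right)} \right)} \left(-5394\right) = \left(-8\right) \left(-3\right) \left(-5394\right) = 24 \left(-5394\right) = -129456$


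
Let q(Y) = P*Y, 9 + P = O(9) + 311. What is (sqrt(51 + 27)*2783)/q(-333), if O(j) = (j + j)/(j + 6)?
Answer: -13915*sqrt(78)/504828 ≈ -0.24344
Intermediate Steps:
O(j) = 2*j/(6 + j) (O(j) = (2*j)/(6 + j) = 2*j/(6 + j))
P = 1516/5 (P = -9 + (2*9/(6 + 9) + 311) = -9 + (2*9/15 + 311) = -9 + (2*9*(1/15) + 311) = -9 + (6/5 + 311) = -9 + 1561/5 = 1516/5 ≈ 303.20)
q(Y) = 1516*Y/5
(sqrt(51 + 27)*2783)/q(-333) = (sqrt(51 + 27)*2783)/(((1516/5)*(-333))) = (sqrt(78)*2783)/(-504828/5) = (2783*sqrt(78))*(-5/504828) = -13915*sqrt(78)/504828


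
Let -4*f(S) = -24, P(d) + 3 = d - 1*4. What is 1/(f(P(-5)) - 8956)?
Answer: -1/8950 ≈ -0.00011173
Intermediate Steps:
P(d) = -7 + d (P(d) = -3 + (d - 1*4) = -3 + (d - 4) = -3 + (-4 + d) = -7 + d)
f(S) = 6 (f(S) = -¼*(-24) = 6)
1/(f(P(-5)) - 8956) = 1/(6 - 8956) = 1/(-8950) = -1/8950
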